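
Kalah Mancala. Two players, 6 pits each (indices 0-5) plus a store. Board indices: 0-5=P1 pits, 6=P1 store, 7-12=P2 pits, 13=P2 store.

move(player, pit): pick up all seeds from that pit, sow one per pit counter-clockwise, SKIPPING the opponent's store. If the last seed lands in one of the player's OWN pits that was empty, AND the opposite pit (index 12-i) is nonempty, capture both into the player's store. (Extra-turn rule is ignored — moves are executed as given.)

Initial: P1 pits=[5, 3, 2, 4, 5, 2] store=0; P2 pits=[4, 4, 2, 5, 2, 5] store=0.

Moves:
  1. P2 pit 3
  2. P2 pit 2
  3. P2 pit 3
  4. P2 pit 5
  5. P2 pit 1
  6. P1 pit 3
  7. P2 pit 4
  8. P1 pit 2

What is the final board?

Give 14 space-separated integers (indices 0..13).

Move 1: P2 pit3 -> P1=[6,4,2,4,5,2](0) P2=[4,4,2,0,3,6](1)
Move 2: P2 pit2 -> P1=[6,4,2,4,5,2](0) P2=[4,4,0,1,4,6](1)
Move 3: P2 pit3 -> P1=[6,4,2,4,5,2](0) P2=[4,4,0,0,5,6](1)
Move 4: P2 pit5 -> P1=[7,5,3,5,6,2](0) P2=[4,4,0,0,5,0](2)
Move 5: P2 pit1 -> P1=[0,5,3,5,6,2](0) P2=[4,0,1,1,6,0](10)
Move 6: P1 pit3 -> P1=[0,5,3,0,7,3](1) P2=[5,1,1,1,6,0](10)
Move 7: P2 pit4 -> P1=[1,6,4,1,7,3](1) P2=[5,1,1,1,0,1](11)
Move 8: P1 pit2 -> P1=[1,6,0,2,8,4](2) P2=[5,1,1,1,0,1](11)

Answer: 1 6 0 2 8 4 2 5 1 1 1 0 1 11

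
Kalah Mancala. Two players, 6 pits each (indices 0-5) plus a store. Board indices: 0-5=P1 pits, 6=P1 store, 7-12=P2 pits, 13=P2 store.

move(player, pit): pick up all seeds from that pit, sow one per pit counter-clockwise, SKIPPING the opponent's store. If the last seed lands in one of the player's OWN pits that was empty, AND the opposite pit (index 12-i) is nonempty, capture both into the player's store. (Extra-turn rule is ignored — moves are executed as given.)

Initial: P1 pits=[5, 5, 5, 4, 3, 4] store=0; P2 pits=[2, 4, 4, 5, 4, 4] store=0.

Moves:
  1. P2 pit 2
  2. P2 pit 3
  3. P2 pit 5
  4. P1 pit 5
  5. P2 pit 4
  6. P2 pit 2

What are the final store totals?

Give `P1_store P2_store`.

Answer: 1 13

Derivation:
Move 1: P2 pit2 -> P1=[5,5,5,4,3,4](0) P2=[2,4,0,6,5,5](1)
Move 2: P2 pit3 -> P1=[6,6,6,4,3,4](0) P2=[2,4,0,0,6,6](2)
Move 3: P2 pit5 -> P1=[7,7,7,5,4,4](0) P2=[2,4,0,0,6,0](3)
Move 4: P1 pit5 -> P1=[7,7,7,5,4,0](1) P2=[3,5,1,0,6,0](3)
Move 5: P2 pit4 -> P1=[8,8,8,6,4,0](1) P2=[3,5,1,0,0,1](4)
Move 6: P2 pit2 -> P1=[8,8,0,6,4,0](1) P2=[3,5,0,0,0,1](13)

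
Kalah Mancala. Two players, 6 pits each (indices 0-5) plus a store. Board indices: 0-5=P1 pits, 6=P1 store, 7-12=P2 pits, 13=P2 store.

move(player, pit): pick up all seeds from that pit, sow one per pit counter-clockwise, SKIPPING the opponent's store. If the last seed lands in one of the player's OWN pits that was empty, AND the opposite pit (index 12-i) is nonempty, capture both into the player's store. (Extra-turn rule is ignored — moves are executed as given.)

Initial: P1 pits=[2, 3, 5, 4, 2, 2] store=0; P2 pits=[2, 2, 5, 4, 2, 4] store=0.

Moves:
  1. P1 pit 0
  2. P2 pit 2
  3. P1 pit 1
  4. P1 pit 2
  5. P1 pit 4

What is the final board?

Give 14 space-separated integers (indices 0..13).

Move 1: P1 pit0 -> P1=[0,4,6,4,2,2](0) P2=[2,2,5,4,2,4](0)
Move 2: P2 pit2 -> P1=[1,4,6,4,2,2](0) P2=[2,2,0,5,3,5](1)
Move 3: P1 pit1 -> P1=[1,0,7,5,3,3](0) P2=[2,2,0,5,3,5](1)
Move 4: P1 pit2 -> P1=[1,0,0,6,4,4](1) P2=[3,3,1,5,3,5](1)
Move 5: P1 pit4 -> P1=[1,0,0,6,0,5](2) P2=[4,4,1,5,3,5](1)

Answer: 1 0 0 6 0 5 2 4 4 1 5 3 5 1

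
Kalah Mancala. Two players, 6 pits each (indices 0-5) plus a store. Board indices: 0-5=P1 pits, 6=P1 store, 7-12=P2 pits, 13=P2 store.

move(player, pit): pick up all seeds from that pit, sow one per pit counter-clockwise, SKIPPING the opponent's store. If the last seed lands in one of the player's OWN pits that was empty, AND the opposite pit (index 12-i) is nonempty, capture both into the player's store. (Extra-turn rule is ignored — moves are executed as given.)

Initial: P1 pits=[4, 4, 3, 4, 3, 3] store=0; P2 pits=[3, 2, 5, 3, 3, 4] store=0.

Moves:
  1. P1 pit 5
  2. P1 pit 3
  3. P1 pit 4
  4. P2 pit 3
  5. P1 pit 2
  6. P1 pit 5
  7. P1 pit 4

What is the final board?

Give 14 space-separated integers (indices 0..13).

Answer: 4 4 0 1 0 0 12 0 5 5 0 4 5 1

Derivation:
Move 1: P1 pit5 -> P1=[4,4,3,4,3,0](1) P2=[4,3,5,3,3,4](0)
Move 2: P1 pit3 -> P1=[4,4,3,0,4,1](2) P2=[5,3,5,3,3,4](0)
Move 3: P1 pit4 -> P1=[4,4,3,0,0,2](3) P2=[6,4,5,3,3,4](0)
Move 4: P2 pit3 -> P1=[4,4,3,0,0,2](3) P2=[6,4,5,0,4,5](1)
Move 5: P1 pit2 -> P1=[4,4,0,1,1,3](3) P2=[6,4,5,0,4,5](1)
Move 6: P1 pit5 -> P1=[4,4,0,1,1,0](4) P2=[7,5,5,0,4,5](1)
Move 7: P1 pit4 -> P1=[4,4,0,1,0,0](12) P2=[0,5,5,0,4,5](1)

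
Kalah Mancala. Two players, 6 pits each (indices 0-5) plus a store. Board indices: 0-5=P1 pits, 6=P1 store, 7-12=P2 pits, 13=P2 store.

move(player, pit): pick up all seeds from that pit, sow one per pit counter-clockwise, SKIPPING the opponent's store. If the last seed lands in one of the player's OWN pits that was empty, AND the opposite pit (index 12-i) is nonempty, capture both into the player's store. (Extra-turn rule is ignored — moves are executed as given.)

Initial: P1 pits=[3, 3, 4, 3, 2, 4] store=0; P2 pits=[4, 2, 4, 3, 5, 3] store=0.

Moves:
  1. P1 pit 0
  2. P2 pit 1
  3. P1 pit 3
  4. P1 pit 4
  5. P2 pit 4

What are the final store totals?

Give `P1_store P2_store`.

Answer: 2 1

Derivation:
Move 1: P1 pit0 -> P1=[0,4,5,4,2,4](0) P2=[4,2,4,3,5,3](0)
Move 2: P2 pit1 -> P1=[0,4,5,4,2,4](0) P2=[4,0,5,4,5,3](0)
Move 3: P1 pit3 -> P1=[0,4,5,0,3,5](1) P2=[5,0,5,4,5,3](0)
Move 4: P1 pit4 -> P1=[0,4,5,0,0,6](2) P2=[6,0,5,4,5,3](0)
Move 5: P2 pit4 -> P1=[1,5,6,0,0,6](2) P2=[6,0,5,4,0,4](1)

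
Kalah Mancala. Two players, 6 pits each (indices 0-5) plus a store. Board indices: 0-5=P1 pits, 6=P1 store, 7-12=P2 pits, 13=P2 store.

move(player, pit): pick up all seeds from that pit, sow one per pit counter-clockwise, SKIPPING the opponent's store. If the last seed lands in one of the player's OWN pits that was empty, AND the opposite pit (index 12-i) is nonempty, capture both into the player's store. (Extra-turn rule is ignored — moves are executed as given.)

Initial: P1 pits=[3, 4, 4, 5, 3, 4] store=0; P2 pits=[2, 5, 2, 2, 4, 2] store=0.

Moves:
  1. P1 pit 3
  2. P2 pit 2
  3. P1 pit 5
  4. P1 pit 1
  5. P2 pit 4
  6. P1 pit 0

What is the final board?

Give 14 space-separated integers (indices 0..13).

Answer: 0 2 7 2 6 0 7 0 7 1 4 0 3 1

Derivation:
Move 1: P1 pit3 -> P1=[3,4,4,0,4,5](1) P2=[3,6,2,2,4,2](0)
Move 2: P2 pit2 -> P1=[3,4,4,0,4,5](1) P2=[3,6,0,3,5,2](0)
Move 3: P1 pit5 -> P1=[3,4,4,0,4,0](2) P2=[4,7,1,4,5,2](0)
Move 4: P1 pit1 -> P1=[3,0,5,1,5,0](7) P2=[0,7,1,4,5,2](0)
Move 5: P2 pit4 -> P1=[4,1,6,1,5,0](7) P2=[0,7,1,4,0,3](1)
Move 6: P1 pit0 -> P1=[0,2,7,2,6,0](7) P2=[0,7,1,4,0,3](1)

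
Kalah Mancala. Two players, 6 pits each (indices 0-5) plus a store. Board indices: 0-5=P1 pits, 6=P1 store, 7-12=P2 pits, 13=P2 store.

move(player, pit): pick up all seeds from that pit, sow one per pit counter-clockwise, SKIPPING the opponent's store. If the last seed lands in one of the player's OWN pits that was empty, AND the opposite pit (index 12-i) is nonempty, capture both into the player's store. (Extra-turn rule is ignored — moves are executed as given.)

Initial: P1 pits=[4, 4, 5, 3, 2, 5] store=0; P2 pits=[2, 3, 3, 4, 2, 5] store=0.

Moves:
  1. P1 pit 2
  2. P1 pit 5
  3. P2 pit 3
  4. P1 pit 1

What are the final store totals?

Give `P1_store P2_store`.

Move 1: P1 pit2 -> P1=[4,4,0,4,3,6](1) P2=[3,3,3,4,2,5](0)
Move 2: P1 pit5 -> P1=[4,4,0,4,3,0](2) P2=[4,4,4,5,3,5](0)
Move 3: P2 pit3 -> P1=[5,5,0,4,3,0](2) P2=[4,4,4,0,4,6](1)
Move 4: P1 pit1 -> P1=[5,0,1,5,4,1](3) P2=[4,4,4,0,4,6](1)

Answer: 3 1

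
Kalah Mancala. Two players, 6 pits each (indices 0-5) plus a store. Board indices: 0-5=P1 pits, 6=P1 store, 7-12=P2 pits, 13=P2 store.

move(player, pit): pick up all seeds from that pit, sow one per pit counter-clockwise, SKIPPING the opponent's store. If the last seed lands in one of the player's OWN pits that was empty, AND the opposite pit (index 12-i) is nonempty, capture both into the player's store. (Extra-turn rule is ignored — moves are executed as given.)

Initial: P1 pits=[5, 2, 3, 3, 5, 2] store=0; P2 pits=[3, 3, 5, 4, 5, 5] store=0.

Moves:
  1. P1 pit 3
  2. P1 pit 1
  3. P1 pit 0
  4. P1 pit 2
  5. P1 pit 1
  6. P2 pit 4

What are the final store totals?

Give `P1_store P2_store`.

Move 1: P1 pit3 -> P1=[5,2,3,0,6,3](1) P2=[3,3,5,4,5,5](0)
Move 2: P1 pit1 -> P1=[5,0,4,0,6,3](7) P2=[3,3,0,4,5,5](0)
Move 3: P1 pit0 -> P1=[0,1,5,1,7,4](7) P2=[3,3,0,4,5,5](0)
Move 4: P1 pit2 -> P1=[0,1,0,2,8,5](8) P2=[4,3,0,4,5,5](0)
Move 5: P1 pit1 -> P1=[0,0,0,2,8,5](13) P2=[4,3,0,0,5,5](0)
Move 6: P2 pit4 -> P1=[1,1,1,2,8,5](13) P2=[4,3,0,0,0,6](1)

Answer: 13 1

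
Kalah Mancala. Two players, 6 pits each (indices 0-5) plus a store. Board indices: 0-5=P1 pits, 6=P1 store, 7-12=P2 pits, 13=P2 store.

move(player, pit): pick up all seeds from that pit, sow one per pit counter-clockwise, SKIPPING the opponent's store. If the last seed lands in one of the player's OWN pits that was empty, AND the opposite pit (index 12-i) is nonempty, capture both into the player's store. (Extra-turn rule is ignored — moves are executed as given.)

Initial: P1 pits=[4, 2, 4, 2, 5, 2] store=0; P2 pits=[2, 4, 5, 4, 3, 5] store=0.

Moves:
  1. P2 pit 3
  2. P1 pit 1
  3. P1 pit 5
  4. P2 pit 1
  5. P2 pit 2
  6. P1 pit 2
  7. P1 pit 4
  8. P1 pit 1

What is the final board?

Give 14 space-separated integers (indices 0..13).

Answer: 6 0 0 4 0 2 7 5 1 1 0 6 8 2

Derivation:
Move 1: P2 pit3 -> P1=[5,2,4,2,5,2](0) P2=[2,4,5,0,4,6](1)
Move 2: P1 pit1 -> P1=[5,0,5,3,5,2](0) P2=[2,4,5,0,4,6](1)
Move 3: P1 pit5 -> P1=[5,0,5,3,5,0](1) P2=[3,4,5,0,4,6](1)
Move 4: P2 pit1 -> P1=[5,0,5,3,5,0](1) P2=[3,0,6,1,5,7](1)
Move 5: P2 pit2 -> P1=[6,1,5,3,5,0](1) P2=[3,0,0,2,6,8](2)
Move 6: P1 pit2 -> P1=[6,1,0,4,6,1](2) P2=[4,0,0,2,6,8](2)
Move 7: P1 pit4 -> P1=[6,1,0,4,0,2](3) P2=[5,1,1,3,6,8](2)
Move 8: P1 pit1 -> P1=[6,0,0,4,0,2](7) P2=[5,1,1,0,6,8](2)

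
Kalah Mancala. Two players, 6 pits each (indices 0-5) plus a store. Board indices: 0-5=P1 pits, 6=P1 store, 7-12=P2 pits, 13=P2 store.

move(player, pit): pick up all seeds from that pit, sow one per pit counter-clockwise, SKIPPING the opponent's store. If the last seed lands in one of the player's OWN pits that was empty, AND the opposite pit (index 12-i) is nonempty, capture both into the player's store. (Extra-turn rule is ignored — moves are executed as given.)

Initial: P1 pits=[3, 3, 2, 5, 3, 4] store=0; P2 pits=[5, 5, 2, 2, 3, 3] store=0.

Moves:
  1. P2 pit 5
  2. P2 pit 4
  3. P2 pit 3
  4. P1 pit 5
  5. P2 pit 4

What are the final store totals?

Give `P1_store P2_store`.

Answer: 1 2

Derivation:
Move 1: P2 pit5 -> P1=[4,4,2,5,3,4](0) P2=[5,5,2,2,3,0](1)
Move 2: P2 pit4 -> P1=[5,4,2,5,3,4](0) P2=[5,5,2,2,0,1](2)
Move 3: P2 pit3 -> P1=[5,4,2,5,3,4](0) P2=[5,5,2,0,1,2](2)
Move 4: P1 pit5 -> P1=[5,4,2,5,3,0](1) P2=[6,6,3,0,1,2](2)
Move 5: P2 pit4 -> P1=[5,4,2,5,3,0](1) P2=[6,6,3,0,0,3](2)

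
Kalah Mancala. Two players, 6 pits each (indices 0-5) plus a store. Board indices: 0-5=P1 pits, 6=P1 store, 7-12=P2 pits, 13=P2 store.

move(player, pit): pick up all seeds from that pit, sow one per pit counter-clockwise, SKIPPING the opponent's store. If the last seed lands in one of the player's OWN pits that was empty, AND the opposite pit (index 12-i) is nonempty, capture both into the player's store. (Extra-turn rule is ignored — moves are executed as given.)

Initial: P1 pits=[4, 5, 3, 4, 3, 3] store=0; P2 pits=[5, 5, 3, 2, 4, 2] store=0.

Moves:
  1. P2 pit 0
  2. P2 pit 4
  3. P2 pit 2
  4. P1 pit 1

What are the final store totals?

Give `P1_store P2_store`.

Answer: 1 2

Derivation:
Move 1: P2 pit0 -> P1=[4,5,3,4,3,3](0) P2=[0,6,4,3,5,3](0)
Move 2: P2 pit4 -> P1=[5,6,4,4,3,3](0) P2=[0,6,4,3,0,4](1)
Move 3: P2 pit2 -> P1=[5,6,4,4,3,3](0) P2=[0,6,0,4,1,5](2)
Move 4: P1 pit1 -> P1=[5,0,5,5,4,4](1) P2=[1,6,0,4,1,5](2)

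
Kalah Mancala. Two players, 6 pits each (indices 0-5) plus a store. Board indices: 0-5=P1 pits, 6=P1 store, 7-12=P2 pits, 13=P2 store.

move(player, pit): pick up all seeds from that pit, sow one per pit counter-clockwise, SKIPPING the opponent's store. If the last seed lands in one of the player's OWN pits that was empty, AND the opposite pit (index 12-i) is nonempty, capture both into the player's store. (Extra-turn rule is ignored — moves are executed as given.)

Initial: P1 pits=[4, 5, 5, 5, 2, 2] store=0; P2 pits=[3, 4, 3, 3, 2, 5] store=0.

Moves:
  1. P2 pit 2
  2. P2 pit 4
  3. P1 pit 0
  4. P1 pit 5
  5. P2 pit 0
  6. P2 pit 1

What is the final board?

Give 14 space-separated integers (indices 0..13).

Move 1: P2 pit2 -> P1=[4,5,5,5,2,2](0) P2=[3,4,0,4,3,6](0)
Move 2: P2 pit4 -> P1=[5,5,5,5,2,2](0) P2=[3,4,0,4,0,7](1)
Move 3: P1 pit0 -> P1=[0,6,6,6,3,3](0) P2=[3,4,0,4,0,7](1)
Move 4: P1 pit5 -> P1=[0,6,6,6,3,0](1) P2=[4,5,0,4,0,7](1)
Move 5: P2 pit0 -> P1=[0,0,6,6,3,0](1) P2=[0,6,1,5,0,7](8)
Move 6: P2 pit1 -> P1=[1,0,6,6,3,0](1) P2=[0,0,2,6,1,8](9)

Answer: 1 0 6 6 3 0 1 0 0 2 6 1 8 9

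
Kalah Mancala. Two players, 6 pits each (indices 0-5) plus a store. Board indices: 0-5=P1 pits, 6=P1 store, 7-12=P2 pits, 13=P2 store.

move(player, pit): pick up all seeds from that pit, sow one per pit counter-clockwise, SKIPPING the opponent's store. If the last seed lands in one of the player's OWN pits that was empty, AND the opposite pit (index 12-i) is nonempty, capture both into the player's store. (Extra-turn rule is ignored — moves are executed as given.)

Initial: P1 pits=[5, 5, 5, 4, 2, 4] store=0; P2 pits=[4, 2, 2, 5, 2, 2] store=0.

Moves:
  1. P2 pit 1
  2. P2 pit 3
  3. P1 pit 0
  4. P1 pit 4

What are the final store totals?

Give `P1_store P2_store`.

Answer: 2 1

Derivation:
Move 1: P2 pit1 -> P1=[5,5,5,4,2,4](0) P2=[4,0,3,6,2,2](0)
Move 2: P2 pit3 -> P1=[6,6,6,4,2,4](0) P2=[4,0,3,0,3,3](1)
Move 3: P1 pit0 -> P1=[0,7,7,5,3,5](1) P2=[4,0,3,0,3,3](1)
Move 4: P1 pit4 -> P1=[0,7,7,5,0,6](2) P2=[5,0,3,0,3,3](1)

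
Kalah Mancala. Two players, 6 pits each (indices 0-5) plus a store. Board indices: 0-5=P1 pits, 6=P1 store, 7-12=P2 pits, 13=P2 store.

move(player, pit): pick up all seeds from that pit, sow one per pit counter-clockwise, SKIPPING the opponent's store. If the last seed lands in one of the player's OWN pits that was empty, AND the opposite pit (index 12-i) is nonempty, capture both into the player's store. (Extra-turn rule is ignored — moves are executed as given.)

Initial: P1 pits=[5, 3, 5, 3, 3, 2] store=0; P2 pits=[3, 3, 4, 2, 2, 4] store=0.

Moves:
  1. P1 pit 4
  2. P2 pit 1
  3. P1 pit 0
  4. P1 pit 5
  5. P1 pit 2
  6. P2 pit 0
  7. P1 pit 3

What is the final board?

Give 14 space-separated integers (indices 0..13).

Move 1: P1 pit4 -> P1=[5,3,5,3,0,3](1) P2=[4,3,4,2,2,4](0)
Move 2: P2 pit1 -> P1=[5,3,5,3,0,3](1) P2=[4,0,5,3,3,4](0)
Move 3: P1 pit0 -> P1=[0,4,6,4,1,4](1) P2=[4,0,5,3,3,4](0)
Move 4: P1 pit5 -> P1=[0,4,6,4,1,0](2) P2=[5,1,6,3,3,4](0)
Move 5: P1 pit2 -> P1=[0,4,0,5,2,1](3) P2=[6,2,6,3,3,4](0)
Move 6: P2 pit0 -> P1=[0,4,0,5,2,1](3) P2=[0,3,7,4,4,5](1)
Move 7: P1 pit3 -> P1=[0,4,0,0,3,2](4) P2=[1,4,7,4,4,5](1)

Answer: 0 4 0 0 3 2 4 1 4 7 4 4 5 1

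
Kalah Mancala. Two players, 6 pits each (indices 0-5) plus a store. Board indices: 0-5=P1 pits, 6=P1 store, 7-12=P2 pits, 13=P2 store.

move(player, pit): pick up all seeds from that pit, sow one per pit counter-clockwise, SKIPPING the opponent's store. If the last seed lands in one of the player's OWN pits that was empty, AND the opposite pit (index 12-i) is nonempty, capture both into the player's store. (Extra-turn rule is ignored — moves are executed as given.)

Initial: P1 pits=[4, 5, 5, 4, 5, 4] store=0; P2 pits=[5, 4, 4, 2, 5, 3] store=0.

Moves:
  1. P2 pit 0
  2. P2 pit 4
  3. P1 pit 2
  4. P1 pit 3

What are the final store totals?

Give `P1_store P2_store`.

Move 1: P2 pit0 -> P1=[4,5,5,4,5,4](0) P2=[0,5,5,3,6,4](0)
Move 2: P2 pit4 -> P1=[5,6,6,5,5,4](0) P2=[0,5,5,3,0,5](1)
Move 3: P1 pit2 -> P1=[5,6,0,6,6,5](1) P2=[1,6,5,3,0,5](1)
Move 4: P1 pit3 -> P1=[5,6,0,0,7,6](2) P2=[2,7,6,3,0,5](1)

Answer: 2 1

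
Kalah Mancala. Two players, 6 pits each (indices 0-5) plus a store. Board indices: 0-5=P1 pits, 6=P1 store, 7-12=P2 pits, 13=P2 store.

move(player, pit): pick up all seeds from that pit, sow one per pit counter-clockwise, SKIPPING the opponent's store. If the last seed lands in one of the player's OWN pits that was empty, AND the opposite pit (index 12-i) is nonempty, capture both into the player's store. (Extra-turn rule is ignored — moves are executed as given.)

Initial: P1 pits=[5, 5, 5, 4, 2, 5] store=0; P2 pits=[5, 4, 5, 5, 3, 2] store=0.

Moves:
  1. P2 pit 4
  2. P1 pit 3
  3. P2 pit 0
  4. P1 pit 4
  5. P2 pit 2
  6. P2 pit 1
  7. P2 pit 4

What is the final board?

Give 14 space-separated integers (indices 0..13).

Answer: 8 6 5 0 0 7 2 1 0 1 8 0 7 5

Derivation:
Move 1: P2 pit4 -> P1=[6,5,5,4,2,5](0) P2=[5,4,5,5,0,3](1)
Move 2: P1 pit3 -> P1=[6,5,5,0,3,6](1) P2=[6,4,5,5,0,3](1)
Move 3: P2 pit0 -> P1=[6,5,5,0,3,6](1) P2=[0,5,6,6,1,4](2)
Move 4: P1 pit4 -> P1=[6,5,5,0,0,7](2) P2=[1,5,6,6,1,4](2)
Move 5: P2 pit2 -> P1=[7,6,5,0,0,7](2) P2=[1,5,0,7,2,5](3)
Move 6: P2 pit1 -> P1=[7,6,5,0,0,7](2) P2=[1,0,1,8,3,6](4)
Move 7: P2 pit4 -> P1=[8,6,5,0,0,7](2) P2=[1,0,1,8,0,7](5)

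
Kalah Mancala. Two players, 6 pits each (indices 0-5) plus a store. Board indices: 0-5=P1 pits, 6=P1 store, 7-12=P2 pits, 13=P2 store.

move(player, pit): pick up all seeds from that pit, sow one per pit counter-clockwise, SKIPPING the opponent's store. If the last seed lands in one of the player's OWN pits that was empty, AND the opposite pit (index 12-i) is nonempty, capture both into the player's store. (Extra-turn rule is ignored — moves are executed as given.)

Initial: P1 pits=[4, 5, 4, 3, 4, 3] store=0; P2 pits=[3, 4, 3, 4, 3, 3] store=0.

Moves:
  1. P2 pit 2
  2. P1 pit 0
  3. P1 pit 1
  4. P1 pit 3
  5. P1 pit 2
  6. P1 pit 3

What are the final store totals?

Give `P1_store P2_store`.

Answer: 3 0

Derivation:
Move 1: P2 pit2 -> P1=[4,5,4,3,4,3](0) P2=[3,4,0,5,4,4](0)
Move 2: P1 pit0 -> P1=[0,6,5,4,5,3](0) P2=[3,4,0,5,4,4](0)
Move 3: P1 pit1 -> P1=[0,0,6,5,6,4](1) P2=[4,4,0,5,4,4](0)
Move 4: P1 pit3 -> P1=[0,0,6,0,7,5](2) P2=[5,5,0,5,4,4](0)
Move 5: P1 pit2 -> P1=[0,0,0,1,8,6](3) P2=[6,6,0,5,4,4](0)
Move 6: P1 pit3 -> P1=[0,0,0,0,9,6](3) P2=[6,6,0,5,4,4](0)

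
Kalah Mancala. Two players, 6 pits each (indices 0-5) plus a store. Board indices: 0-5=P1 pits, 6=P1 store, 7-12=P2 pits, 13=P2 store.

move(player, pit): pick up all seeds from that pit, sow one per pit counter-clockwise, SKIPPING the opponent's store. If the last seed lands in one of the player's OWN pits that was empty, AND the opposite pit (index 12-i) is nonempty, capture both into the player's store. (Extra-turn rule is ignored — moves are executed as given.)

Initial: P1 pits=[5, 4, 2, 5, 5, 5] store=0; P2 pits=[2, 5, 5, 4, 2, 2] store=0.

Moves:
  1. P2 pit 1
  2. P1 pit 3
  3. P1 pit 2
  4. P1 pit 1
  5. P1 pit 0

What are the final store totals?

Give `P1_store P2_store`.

Move 1: P2 pit1 -> P1=[5,4,2,5,5,5](0) P2=[2,0,6,5,3,3](1)
Move 2: P1 pit3 -> P1=[5,4,2,0,6,6](1) P2=[3,1,6,5,3,3](1)
Move 3: P1 pit2 -> P1=[5,4,0,1,7,6](1) P2=[3,1,6,5,3,3](1)
Move 4: P1 pit1 -> P1=[5,0,1,2,8,7](1) P2=[3,1,6,5,3,3](1)
Move 5: P1 pit0 -> P1=[0,1,2,3,9,8](1) P2=[3,1,6,5,3,3](1)

Answer: 1 1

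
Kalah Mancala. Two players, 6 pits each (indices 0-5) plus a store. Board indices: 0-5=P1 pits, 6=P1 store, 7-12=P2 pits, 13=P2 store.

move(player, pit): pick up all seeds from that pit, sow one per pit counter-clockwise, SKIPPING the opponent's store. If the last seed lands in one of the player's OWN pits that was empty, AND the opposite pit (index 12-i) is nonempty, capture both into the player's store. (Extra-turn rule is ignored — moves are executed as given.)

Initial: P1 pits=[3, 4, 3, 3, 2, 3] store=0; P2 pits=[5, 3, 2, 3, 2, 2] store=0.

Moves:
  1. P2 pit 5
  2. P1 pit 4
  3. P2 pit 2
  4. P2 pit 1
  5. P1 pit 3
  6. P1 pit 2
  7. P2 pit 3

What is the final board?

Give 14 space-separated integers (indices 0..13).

Move 1: P2 pit5 -> P1=[4,4,3,3,2,3](0) P2=[5,3,2,3,2,0](1)
Move 2: P1 pit4 -> P1=[4,4,3,3,0,4](1) P2=[5,3,2,3,2,0](1)
Move 3: P2 pit2 -> P1=[4,4,3,3,0,4](1) P2=[5,3,0,4,3,0](1)
Move 4: P2 pit1 -> P1=[4,4,3,3,0,4](1) P2=[5,0,1,5,4,0](1)
Move 5: P1 pit3 -> P1=[4,4,3,0,1,5](2) P2=[5,0,1,5,4,0](1)
Move 6: P1 pit2 -> P1=[4,4,0,1,2,6](2) P2=[5,0,1,5,4,0](1)
Move 7: P2 pit3 -> P1=[5,5,0,1,2,6](2) P2=[5,0,1,0,5,1](2)

Answer: 5 5 0 1 2 6 2 5 0 1 0 5 1 2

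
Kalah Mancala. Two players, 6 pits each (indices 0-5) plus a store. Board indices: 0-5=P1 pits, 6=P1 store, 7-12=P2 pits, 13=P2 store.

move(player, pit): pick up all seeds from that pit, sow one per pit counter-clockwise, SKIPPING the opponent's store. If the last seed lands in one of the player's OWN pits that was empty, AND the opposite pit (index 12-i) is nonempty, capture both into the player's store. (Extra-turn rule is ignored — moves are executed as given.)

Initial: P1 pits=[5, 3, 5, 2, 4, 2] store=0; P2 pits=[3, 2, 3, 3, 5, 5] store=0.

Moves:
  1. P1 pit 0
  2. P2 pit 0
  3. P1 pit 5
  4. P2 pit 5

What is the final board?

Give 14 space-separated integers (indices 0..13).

Move 1: P1 pit0 -> P1=[0,4,6,3,5,3](0) P2=[3,2,3,3,5,5](0)
Move 2: P2 pit0 -> P1=[0,4,6,3,5,3](0) P2=[0,3,4,4,5,5](0)
Move 3: P1 pit5 -> P1=[0,4,6,3,5,0](1) P2=[1,4,4,4,5,5](0)
Move 4: P2 pit5 -> P1=[1,5,7,4,5,0](1) P2=[1,4,4,4,5,0](1)

Answer: 1 5 7 4 5 0 1 1 4 4 4 5 0 1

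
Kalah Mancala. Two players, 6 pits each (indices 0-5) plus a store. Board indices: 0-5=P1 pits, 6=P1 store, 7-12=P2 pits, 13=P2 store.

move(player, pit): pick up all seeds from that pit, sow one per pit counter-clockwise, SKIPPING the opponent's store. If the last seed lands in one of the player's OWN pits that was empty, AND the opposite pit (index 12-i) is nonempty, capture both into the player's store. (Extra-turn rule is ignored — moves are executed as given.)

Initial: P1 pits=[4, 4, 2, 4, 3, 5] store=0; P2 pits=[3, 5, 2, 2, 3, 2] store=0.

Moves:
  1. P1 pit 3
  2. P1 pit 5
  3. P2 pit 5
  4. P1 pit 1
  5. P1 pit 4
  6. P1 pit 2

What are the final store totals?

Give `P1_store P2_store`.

Answer: 9 1

Derivation:
Move 1: P1 pit3 -> P1=[4,4,2,0,4,6](1) P2=[4,5,2,2,3,2](0)
Move 2: P1 pit5 -> P1=[4,4,2,0,4,0](2) P2=[5,6,3,3,4,2](0)
Move 3: P2 pit5 -> P1=[5,4,2,0,4,0](2) P2=[5,6,3,3,4,0](1)
Move 4: P1 pit1 -> P1=[5,0,3,1,5,0](8) P2=[0,6,3,3,4,0](1)
Move 5: P1 pit4 -> P1=[5,0,3,1,0,1](9) P2=[1,7,4,3,4,0](1)
Move 6: P1 pit2 -> P1=[5,0,0,2,1,2](9) P2=[1,7,4,3,4,0](1)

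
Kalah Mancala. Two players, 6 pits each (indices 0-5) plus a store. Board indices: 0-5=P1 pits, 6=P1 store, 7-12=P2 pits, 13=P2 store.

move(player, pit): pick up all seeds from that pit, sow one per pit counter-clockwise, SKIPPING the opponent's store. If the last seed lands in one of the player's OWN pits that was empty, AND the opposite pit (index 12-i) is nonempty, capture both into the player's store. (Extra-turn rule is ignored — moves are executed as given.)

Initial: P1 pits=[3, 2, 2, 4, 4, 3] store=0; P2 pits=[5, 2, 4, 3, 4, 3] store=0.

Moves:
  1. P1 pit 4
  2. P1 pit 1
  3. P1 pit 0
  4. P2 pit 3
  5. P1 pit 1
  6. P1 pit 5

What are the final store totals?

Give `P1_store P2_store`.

Move 1: P1 pit4 -> P1=[3,2,2,4,0,4](1) P2=[6,3,4,3,4,3](0)
Move 2: P1 pit1 -> P1=[3,0,3,5,0,4](1) P2=[6,3,4,3,4,3](0)
Move 3: P1 pit0 -> P1=[0,1,4,6,0,4](1) P2=[6,3,4,3,4,3](0)
Move 4: P2 pit3 -> P1=[0,1,4,6,0,4](1) P2=[6,3,4,0,5,4](1)
Move 5: P1 pit1 -> P1=[0,0,5,6,0,4](1) P2=[6,3,4,0,5,4](1)
Move 6: P1 pit5 -> P1=[0,0,5,6,0,0](2) P2=[7,4,5,0,5,4](1)

Answer: 2 1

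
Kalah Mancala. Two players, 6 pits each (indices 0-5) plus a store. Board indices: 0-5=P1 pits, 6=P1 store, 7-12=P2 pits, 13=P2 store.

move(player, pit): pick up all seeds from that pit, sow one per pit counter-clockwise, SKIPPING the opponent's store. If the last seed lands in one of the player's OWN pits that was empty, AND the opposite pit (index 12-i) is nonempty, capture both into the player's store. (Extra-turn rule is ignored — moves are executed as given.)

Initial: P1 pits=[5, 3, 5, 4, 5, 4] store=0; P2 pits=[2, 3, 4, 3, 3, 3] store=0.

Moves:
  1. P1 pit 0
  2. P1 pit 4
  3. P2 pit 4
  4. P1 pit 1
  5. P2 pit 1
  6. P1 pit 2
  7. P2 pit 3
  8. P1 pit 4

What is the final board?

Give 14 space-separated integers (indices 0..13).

Move 1: P1 pit0 -> P1=[0,4,6,5,6,5](0) P2=[2,3,4,3,3,3](0)
Move 2: P1 pit4 -> P1=[0,4,6,5,0,6](1) P2=[3,4,5,4,3,3](0)
Move 3: P2 pit4 -> P1=[1,4,6,5,0,6](1) P2=[3,4,5,4,0,4](1)
Move 4: P1 pit1 -> P1=[1,0,7,6,1,7](1) P2=[3,4,5,4,0,4](1)
Move 5: P2 pit1 -> P1=[1,0,7,6,1,7](1) P2=[3,0,6,5,1,5](1)
Move 6: P1 pit2 -> P1=[1,0,0,7,2,8](2) P2=[4,1,7,5,1,5](1)
Move 7: P2 pit3 -> P1=[2,1,0,7,2,8](2) P2=[4,1,7,0,2,6](2)
Move 8: P1 pit4 -> P1=[2,1,0,7,0,9](3) P2=[4,1,7,0,2,6](2)

Answer: 2 1 0 7 0 9 3 4 1 7 0 2 6 2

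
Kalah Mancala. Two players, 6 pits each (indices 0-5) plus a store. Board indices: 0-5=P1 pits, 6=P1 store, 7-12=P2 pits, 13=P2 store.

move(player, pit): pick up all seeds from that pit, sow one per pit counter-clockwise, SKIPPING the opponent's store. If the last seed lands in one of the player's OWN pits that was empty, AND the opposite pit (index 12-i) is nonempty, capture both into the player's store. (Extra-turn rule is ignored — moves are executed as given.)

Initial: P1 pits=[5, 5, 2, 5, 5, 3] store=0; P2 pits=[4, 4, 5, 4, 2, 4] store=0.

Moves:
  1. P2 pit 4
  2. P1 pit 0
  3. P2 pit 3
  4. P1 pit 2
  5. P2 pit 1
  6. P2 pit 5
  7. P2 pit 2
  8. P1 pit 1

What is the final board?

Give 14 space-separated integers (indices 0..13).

Move 1: P2 pit4 -> P1=[5,5,2,5,5,3](0) P2=[4,4,5,4,0,5](1)
Move 2: P1 pit0 -> P1=[0,6,3,6,6,4](0) P2=[4,4,5,4,0,5](1)
Move 3: P2 pit3 -> P1=[1,6,3,6,6,4](0) P2=[4,4,5,0,1,6](2)
Move 4: P1 pit2 -> P1=[1,6,0,7,7,5](0) P2=[4,4,5,0,1,6](2)
Move 5: P2 pit1 -> P1=[1,6,0,7,7,5](0) P2=[4,0,6,1,2,7](2)
Move 6: P2 pit5 -> P1=[2,7,1,8,8,6](0) P2=[4,0,6,1,2,0](3)
Move 7: P2 pit2 -> P1=[3,8,1,8,8,6](0) P2=[4,0,0,2,3,1](4)
Move 8: P1 pit1 -> P1=[3,0,2,9,9,7](1) P2=[5,1,1,2,3,1](4)

Answer: 3 0 2 9 9 7 1 5 1 1 2 3 1 4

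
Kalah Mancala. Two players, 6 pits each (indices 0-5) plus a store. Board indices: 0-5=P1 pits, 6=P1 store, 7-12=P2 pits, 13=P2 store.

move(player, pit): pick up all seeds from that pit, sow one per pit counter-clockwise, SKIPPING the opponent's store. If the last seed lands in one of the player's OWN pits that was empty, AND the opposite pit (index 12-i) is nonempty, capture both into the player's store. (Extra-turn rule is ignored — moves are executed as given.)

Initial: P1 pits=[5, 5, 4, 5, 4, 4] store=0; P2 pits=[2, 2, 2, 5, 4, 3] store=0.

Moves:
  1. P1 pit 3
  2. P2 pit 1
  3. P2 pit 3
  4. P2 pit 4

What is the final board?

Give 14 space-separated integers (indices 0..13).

Move 1: P1 pit3 -> P1=[5,5,4,0,5,5](1) P2=[3,3,2,5,4,3](0)
Move 2: P2 pit1 -> P1=[5,5,4,0,5,5](1) P2=[3,0,3,6,5,3](0)
Move 3: P2 pit3 -> P1=[6,6,5,0,5,5](1) P2=[3,0,3,0,6,4](1)
Move 4: P2 pit4 -> P1=[7,7,6,1,5,5](1) P2=[3,0,3,0,0,5](2)

Answer: 7 7 6 1 5 5 1 3 0 3 0 0 5 2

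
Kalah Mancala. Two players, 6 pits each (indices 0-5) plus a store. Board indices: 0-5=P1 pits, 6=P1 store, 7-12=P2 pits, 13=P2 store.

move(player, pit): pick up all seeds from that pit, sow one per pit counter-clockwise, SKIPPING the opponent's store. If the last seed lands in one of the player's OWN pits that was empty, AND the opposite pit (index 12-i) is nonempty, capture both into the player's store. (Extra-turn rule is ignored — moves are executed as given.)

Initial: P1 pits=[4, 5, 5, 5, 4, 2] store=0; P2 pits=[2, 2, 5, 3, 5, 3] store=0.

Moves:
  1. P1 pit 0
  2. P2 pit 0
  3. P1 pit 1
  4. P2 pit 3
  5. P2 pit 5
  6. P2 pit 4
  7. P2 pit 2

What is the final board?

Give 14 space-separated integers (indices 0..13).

Answer: 3 3 9 8 6 3 1 1 3 0 1 1 2 4

Derivation:
Move 1: P1 pit0 -> P1=[0,6,6,6,5,2](0) P2=[2,2,5,3,5,3](0)
Move 2: P2 pit0 -> P1=[0,6,6,6,5,2](0) P2=[0,3,6,3,5,3](0)
Move 3: P1 pit1 -> P1=[0,0,7,7,6,3](1) P2=[1,3,6,3,5,3](0)
Move 4: P2 pit3 -> P1=[0,0,7,7,6,3](1) P2=[1,3,6,0,6,4](1)
Move 5: P2 pit5 -> P1=[1,1,8,7,6,3](1) P2=[1,3,6,0,6,0](2)
Move 6: P2 pit4 -> P1=[2,2,9,8,6,3](1) P2=[1,3,6,0,0,1](3)
Move 7: P2 pit2 -> P1=[3,3,9,8,6,3](1) P2=[1,3,0,1,1,2](4)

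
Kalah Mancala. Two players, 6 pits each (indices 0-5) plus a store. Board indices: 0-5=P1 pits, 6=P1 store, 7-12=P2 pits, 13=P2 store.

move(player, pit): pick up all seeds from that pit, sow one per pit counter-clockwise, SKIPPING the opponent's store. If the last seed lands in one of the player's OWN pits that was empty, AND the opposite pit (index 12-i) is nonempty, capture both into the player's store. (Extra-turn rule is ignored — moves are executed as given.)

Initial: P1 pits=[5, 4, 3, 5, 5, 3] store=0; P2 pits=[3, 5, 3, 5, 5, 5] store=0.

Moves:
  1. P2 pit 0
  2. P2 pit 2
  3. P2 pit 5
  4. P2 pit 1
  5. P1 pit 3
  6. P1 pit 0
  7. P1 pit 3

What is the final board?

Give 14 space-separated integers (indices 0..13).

Answer: 0 6 5 0 9 5 2 2 1 2 8 7 1 3

Derivation:
Move 1: P2 pit0 -> P1=[5,4,3,5,5,3](0) P2=[0,6,4,6,5,5](0)
Move 2: P2 pit2 -> P1=[5,4,3,5,5,3](0) P2=[0,6,0,7,6,6](1)
Move 3: P2 pit5 -> P1=[6,5,4,6,6,3](0) P2=[0,6,0,7,6,0](2)
Move 4: P2 pit1 -> P1=[7,5,4,6,6,3](0) P2=[0,0,1,8,7,1](3)
Move 5: P1 pit3 -> P1=[7,5,4,0,7,4](1) P2=[1,1,2,8,7,1](3)
Move 6: P1 pit0 -> P1=[0,6,5,1,8,5](2) P2=[2,1,2,8,7,1](3)
Move 7: P1 pit3 -> P1=[0,6,5,0,9,5](2) P2=[2,1,2,8,7,1](3)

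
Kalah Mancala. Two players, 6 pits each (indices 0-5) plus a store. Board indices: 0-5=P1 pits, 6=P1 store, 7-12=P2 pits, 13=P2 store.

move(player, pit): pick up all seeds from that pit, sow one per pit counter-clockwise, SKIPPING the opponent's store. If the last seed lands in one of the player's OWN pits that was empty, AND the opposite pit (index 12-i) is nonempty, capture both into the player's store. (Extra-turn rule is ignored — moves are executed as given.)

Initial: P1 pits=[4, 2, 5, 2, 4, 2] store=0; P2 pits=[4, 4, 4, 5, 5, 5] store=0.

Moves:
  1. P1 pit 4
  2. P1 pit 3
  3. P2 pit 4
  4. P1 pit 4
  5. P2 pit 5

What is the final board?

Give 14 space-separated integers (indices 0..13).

Answer: 6 4 7 1 1 5 1 5 5 4 5 0 0 2

Derivation:
Move 1: P1 pit4 -> P1=[4,2,5,2,0,3](1) P2=[5,5,4,5,5,5](0)
Move 2: P1 pit3 -> P1=[4,2,5,0,1,4](1) P2=[5,5,4,5,5,5](0)
Move 3: P2 pit4 -> P1=[5,3,6,0,1,4](1) P2=[5,5,4,5,0,6](1)
Move 4: P1 pit4 -> P1=[5,3,6,0,0,5](1) P2=[5,5,4,5,0,6](1)
Move 5: P2 pit5 -> P1=[6,4,7,1,1,5](1) P2=[5,5,4,5,0,0](2)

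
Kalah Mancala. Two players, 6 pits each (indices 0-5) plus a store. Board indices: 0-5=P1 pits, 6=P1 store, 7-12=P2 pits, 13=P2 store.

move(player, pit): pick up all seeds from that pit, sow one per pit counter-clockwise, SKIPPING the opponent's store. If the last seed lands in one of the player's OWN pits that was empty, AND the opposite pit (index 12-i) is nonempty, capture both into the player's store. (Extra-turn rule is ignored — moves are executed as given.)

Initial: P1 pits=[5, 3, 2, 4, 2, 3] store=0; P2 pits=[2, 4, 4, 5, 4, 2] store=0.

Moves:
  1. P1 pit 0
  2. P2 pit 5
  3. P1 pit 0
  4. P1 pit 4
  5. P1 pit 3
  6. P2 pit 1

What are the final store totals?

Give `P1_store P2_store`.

Move 1: P1 pit0 -> P1=[0,4,3,5,3,4](0) P2=[2,4,4,5,4,2](0)
Move 2: P2 pit5 -> P1=[1,4,3,5,3,4](0) P2=[2,4,4,5,4,0](1)
Move 3: P1 pit0 -> P1=[0,5,3,5,3,4](0) P2=[2,4,4,5,4,0](1)
Move 4: P1 pit4 -> P1=[0,5,3,5,0,5](1) P2=[3,4,4,5,4,0](1)
Move 5: P1 pit3 -> P1=[0,5,3,0,1,6](2) P2=[4,5,4,5,4,0](1)
Move 6: P2 pit1 -> P1=[0,5,3,0,1,6](2) P2=[4,0,5,6,5,1](2)

Answer: 2 2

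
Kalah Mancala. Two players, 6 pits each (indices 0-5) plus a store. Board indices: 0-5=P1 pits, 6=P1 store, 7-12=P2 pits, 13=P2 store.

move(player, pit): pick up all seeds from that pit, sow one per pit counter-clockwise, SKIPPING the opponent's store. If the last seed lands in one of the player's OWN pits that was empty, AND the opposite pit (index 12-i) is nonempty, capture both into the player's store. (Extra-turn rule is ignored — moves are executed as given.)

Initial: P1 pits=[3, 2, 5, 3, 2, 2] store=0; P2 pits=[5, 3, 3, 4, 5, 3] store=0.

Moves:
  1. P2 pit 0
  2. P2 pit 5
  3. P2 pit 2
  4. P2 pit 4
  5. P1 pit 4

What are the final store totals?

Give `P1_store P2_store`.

Answer: 1 3

Derivation:
Move 1: P2 pit0 -> P1=[3,2,5,3,2,2](0) P2=[0,4,4,5,6,4](0)
Move 2: P2 pit5 -> P1=[4,3,6,3,2,2](0) P2=[0,4,4,5,6,0](1)
Move 3: P2 pit2 -> P1=[4,3,6,3,2,2](0) P2=[0,4,0,6,7,1](2)
Move 4: P2 pit4 -> P1=[5,4,7,4,3,2](0) P2=[0,4,0,6,0,2](3)
Move 5: P1 pit4 -> P1=[5,4,7,4,0,3](1) P2=[1,4,0,6,0,2](3)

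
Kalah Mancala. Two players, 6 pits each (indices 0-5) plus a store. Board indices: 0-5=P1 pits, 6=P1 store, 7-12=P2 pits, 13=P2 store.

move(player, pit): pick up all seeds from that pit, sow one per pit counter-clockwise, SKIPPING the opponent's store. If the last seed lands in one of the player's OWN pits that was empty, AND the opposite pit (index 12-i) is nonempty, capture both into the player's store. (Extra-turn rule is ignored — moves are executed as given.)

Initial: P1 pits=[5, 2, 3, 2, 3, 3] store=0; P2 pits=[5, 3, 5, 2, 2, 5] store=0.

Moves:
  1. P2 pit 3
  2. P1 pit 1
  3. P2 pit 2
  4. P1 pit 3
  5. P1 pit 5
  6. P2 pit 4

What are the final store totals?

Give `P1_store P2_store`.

Answer: 2 2

Derivation:
Move 1: P2 pit3 -> P1=[5,2,3,2,3,3](0) P2=[5,3,5,0,3,6](0)
Move 2: P1 pit1 -> P1=[5,0,4,3,3,3](0) P2=[5,3,5,0,3,6](0)
Move 3: P2 pit2 -> P1=[6,0,4,3,3,3](0) P2=[5,3,0,1,4,7](1)
Move 4: P1 pit3 -> P1=[6,0,4,0,4,4](1) P2=[5,3,0,1,4,7](1)
Move 5: P1 pit5 -> P1=[6,0,4,0,4,0](2) P2=[6,4,1,1,4,7](1)
Move 6: P2 pit4 -> P1=[7,1,4,0,4,0](2) P2=[6,4,1,1,0,8](2)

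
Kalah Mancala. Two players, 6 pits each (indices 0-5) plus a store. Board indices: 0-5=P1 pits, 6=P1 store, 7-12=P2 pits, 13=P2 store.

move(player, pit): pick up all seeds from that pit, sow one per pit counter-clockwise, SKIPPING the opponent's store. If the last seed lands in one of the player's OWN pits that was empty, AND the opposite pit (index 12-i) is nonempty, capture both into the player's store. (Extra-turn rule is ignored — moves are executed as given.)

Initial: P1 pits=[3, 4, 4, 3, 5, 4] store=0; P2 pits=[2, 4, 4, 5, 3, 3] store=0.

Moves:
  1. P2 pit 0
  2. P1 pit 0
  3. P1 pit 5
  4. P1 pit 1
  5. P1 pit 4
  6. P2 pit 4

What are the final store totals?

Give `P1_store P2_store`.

Answer: 3 1

Derivation:
Move 1: P2 pit0 -> P1=[3,4,4,3,5,4](0) P2=[0,5,5,5,3,3](0)
Move 2: P1 pit0 -> P1=[0,5,5,4,5,4](0) P2=[0,5,5,5,3,3](0)
Move 3: P1 pit5 -> P1=[0,5,5,4,5,0](1) P2=[1,6,6,5,3,3](0)
Move 4: P1 pit1 -> P1=[0,0,6,5,6,1](2) P2=[1,6,6,5,3,3](0)
Move 5: P1 pit4 -> P1=[0,0,6,5,0,2](3) P2=[2,7,7,6,3,3](0)
Move 6: P2 pit4 -> P1=[1,0,6,5,0,2](3) P2=[2,7,7,6,0,4](1)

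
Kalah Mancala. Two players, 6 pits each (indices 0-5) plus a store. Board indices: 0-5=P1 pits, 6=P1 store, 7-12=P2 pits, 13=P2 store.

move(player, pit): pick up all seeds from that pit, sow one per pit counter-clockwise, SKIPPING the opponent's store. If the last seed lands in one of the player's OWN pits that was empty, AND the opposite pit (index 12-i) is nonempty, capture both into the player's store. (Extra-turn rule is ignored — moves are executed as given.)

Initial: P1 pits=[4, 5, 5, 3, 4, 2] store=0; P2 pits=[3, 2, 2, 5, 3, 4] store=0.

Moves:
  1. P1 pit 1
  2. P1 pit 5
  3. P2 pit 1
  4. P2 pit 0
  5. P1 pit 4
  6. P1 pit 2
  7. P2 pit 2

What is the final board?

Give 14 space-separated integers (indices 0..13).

Move 1: P1 pit1 -> P1=[4,0,6,4,5,3](1) P2=[3,2,2,5,3,4](0)
Move 2: P1 pit5 -> P1=[4,0,6,4,5,0](2) P2=[4,3,2,5,3,4](0)
Move 3: P2 pit1 -> P1=[4,0,6,4,5,0](2) P2=[4,0,3,6,4,4](0)
Move 4: P2 pit0 -> P1=[4,0,6,4,5,0](2) P2=[0,1,4,7,5,4](0)
Move 5: P1 pit4 -> P1=[4,0,6,4,0,1](3) P2=[1,2,5,7,5,4](0)
Move 6: P1 pit2 -> P1=[4,0,0,5,1,2](4) P2=[2,3,5,7,5,4](0)
Move 7: P2 pit2 -> P1=[5,0,0,5,1,2](4) P2=[2,3,0,8,6,5](1)

Answer: 5 0 0 5 1 2 4 2 3 0 8 6 5 1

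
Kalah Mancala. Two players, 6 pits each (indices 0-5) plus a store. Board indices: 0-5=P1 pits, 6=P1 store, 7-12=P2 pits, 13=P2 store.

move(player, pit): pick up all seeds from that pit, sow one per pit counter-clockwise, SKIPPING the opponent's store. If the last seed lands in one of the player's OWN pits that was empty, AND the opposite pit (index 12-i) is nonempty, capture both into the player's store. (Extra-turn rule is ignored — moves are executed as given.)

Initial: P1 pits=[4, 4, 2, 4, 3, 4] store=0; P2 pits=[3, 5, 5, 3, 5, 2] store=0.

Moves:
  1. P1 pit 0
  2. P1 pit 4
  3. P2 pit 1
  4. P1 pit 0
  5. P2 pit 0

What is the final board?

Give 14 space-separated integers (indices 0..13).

Answer: 0 6 3 5 0 5 1 0 1 7 5 7 3 1

Derivation:
Move 1: P1 pit0 -> P1=[0,5,3,5,4,4](0) P2=[3,5,5,3,5,2](0)
Move 2: P1 pit4 -> P1=[0,5,3,5,0,5](1) P2=[4,6,5,3,5,2](0)
Move 3: P2 pit1 -> P1=[1,5,3,5,0,5](1) P2=[4,0,6,4,6,3](1)
Move 4: P1 pit0 -> P1=[0,6,3,5,0,5](1) P2=[4,0,6,4,6,3](1)
Move 5: P2 pit0 -> P1=[0,6,3,5,0,5](1) P2=[0,1,7,5,7,3](1)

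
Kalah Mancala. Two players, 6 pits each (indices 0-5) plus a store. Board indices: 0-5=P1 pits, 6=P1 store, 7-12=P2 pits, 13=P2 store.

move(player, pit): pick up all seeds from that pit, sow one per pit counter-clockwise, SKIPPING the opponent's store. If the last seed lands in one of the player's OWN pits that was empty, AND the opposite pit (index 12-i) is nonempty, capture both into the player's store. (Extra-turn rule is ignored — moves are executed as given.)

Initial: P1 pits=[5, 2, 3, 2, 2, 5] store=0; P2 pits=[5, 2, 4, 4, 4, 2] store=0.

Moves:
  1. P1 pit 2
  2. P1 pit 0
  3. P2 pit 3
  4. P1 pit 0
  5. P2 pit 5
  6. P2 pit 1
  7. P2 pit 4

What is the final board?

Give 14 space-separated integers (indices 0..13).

Move 1: P1 pit2 -> P1=[5,2,0,3,3,6](0) P2=[5,2,4,4,4,2](0)
Move 2: P1 pit0 -> P1=[0,3,1,4,4,7](0) P2=[5,2,4,4,4,2](0)
Move 3: P2 pit3 -> P1=[1,3,1,4,4,7](0) P2=[5,2,4,0,5,3](1)
Move 4: P1 pit0 -> P1=[0,4,1,4,4,7](0) P2=[5,2,4,0,5,3](1)
Move 5: P2 pit5 -> P1=[1,5,1,4,4,7](0) P2=[5,2,4,0,5,0](2)
Move 6: P2 pit1 -> P1=[1,5,0,4,4,7](0) P2=[5,0,5,0,5,0](4)
Move 7: P2 pit4 -> P1=[2,6,1,4,4,7](0) P2=[5,0,5,0,0,1](5)

Answer: 2 6 1 4 4 7 0 5 0 5 0 0 1 5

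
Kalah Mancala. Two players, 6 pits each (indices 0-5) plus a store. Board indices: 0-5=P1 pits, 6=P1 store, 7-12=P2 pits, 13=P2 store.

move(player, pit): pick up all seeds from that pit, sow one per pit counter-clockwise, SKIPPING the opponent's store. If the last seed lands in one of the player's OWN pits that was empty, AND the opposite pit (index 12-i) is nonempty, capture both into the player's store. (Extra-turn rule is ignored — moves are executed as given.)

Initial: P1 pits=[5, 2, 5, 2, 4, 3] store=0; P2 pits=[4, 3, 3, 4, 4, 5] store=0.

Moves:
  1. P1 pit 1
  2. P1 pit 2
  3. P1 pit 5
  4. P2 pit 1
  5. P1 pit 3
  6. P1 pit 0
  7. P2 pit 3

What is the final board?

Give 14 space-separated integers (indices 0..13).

Answer: 1 2 1 1 7 2 3 7 0 5 0 6 7 2

Derivation:
Move 1: P1 pit1 -> P1=[5,0,6,3,4,3](0) P2=[4,3,3,4,4,5](0)
Move 2: P1 pit2 -> P1=[5,0,0,4,5,4](1) P2=[5,4,3,4,4,5](0)
Move 3: P1 pit5 -> P1=[5,0,0,4,5,0](2) P2=[6,5,4,4,4,5](0)
Move 4: P2 pit1 -> P1=[5,0,0,4,5,0](2) P2=[6,0,5,5,5,6](1)
Move 5: P1 pit3 -> P1=[5,0,0,0,6,1](3) P2=[7,0,5,5,5,6](1)
Move 6: P1 pit0 -> P1=[0,1,1,1,7,2](3) P2=[7,0,5,5,5,6](1)
Move 7: P2 pit3 -> P1=[1,2,1,1,7,2](3) P2=[7,0,5,0,6,7](2)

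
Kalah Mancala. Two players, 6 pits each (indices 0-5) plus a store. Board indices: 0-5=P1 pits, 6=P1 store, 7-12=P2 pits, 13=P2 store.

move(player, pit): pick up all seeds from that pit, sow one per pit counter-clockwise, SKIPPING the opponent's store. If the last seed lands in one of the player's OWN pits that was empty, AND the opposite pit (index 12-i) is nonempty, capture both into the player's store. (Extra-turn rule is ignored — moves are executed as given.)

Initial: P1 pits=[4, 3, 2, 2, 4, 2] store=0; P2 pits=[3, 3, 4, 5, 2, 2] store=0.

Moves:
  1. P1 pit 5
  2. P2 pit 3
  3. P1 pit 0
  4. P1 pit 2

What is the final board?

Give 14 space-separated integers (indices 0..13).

Answer: 0 5 0 4 6 1 6 0 3 4 0 3 3 1

Derivation:
Move 1: P1 pit5 -> P1=[4,3,2,2,4,0](1) P2=[4,3,4,5,2,2](0)
Move 2: P2 pit3 -> P1=[5,4,2,2,4,0](1) P2=[4,3,4,0,3,3](1)
Move 3: P1 pit0 -> P1=[0,5,3,3,5,0](6) P2=[0,3,4,0,3,3](1)
Move 4: P1 pit2 -> P1=[0,5,0,4,6,1](6) P2=[0,3,4,0,3,3](1)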